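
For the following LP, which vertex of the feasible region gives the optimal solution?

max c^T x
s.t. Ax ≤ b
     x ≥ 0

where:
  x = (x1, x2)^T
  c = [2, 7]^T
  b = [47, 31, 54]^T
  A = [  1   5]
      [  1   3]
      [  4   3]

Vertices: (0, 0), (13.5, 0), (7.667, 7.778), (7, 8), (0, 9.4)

Evaluate the objective at each vertex of the feasible region:
  z(0, 0) = 0
  z(13.5, 0) = 27
  z(7.667, 7.778) = 69.78
  z(7, 8) = 70  ←
  z(0, 9.4) = 65.8
The maximum is at x1 = 7, x2 = 8.

(7, 8)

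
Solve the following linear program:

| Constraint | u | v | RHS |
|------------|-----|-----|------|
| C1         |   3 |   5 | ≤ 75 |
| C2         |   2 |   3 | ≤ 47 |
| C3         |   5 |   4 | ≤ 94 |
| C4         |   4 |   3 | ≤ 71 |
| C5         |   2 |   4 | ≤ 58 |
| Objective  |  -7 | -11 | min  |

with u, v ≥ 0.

Evaluate the objective at each vertex of the feasible region:
  z(0, 0) = 0
  z(17.75, 0) = -124.2
  z(12, 7.667) = -168.3
  z(10, 9) = -169  ←
  z(5, 12) = -167
  z(0, 14.5) = -159.5
The minimum is at u = 10, v = 9.

u = 10, v = 9, z = -169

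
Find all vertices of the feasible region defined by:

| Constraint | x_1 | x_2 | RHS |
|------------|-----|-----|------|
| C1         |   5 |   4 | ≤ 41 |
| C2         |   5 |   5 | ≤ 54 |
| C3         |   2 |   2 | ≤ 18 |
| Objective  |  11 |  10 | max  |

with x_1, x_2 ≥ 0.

(0, 0), (8.2, 0), (5, 4), (0, 9)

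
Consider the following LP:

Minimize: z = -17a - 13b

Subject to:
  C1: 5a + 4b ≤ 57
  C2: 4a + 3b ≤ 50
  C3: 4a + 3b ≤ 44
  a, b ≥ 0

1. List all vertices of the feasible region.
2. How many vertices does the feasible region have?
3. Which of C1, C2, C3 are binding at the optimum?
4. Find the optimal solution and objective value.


1. (0, 0), (11, 0), (5, 8), (0, 14.25)
2. 4
3. C1, C3
4. a = 5, b = 8, z = -189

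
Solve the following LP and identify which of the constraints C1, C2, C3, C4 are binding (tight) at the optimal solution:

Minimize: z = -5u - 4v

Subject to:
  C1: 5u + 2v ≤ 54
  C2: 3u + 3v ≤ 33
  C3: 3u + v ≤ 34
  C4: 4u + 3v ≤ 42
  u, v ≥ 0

At u = 9, v = 2, compute slack b - a·x for each constraint:
  C1: 54 − 49 = 5  (slack)
  C2: 33 − 33 = 0  (binding)
  C3: 34 − 29 = 5  (slack)
  C4: 42 − 42 = 0  (binding)

Optimal: u = 9, v = 2
Binding: C2, C4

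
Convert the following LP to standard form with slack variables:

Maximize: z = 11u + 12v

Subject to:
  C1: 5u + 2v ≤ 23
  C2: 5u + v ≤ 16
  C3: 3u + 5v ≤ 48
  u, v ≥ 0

max z = 11u + 12v

s.t.
  5u + 2v + s1 = 23
  5u + v + s2 = 16
  3u + 5v + s3 = 48
  u, v, s1, s2, s3 ≥ 0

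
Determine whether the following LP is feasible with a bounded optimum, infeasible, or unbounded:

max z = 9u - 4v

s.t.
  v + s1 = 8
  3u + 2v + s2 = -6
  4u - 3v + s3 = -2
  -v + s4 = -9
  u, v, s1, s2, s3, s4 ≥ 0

Infeasible (no feasible solution exists)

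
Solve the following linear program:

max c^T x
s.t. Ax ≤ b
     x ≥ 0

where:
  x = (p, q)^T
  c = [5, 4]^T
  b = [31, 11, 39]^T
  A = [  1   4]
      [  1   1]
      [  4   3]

Evaluate the objective at each vertex of the feasible region:
  z(0, 0) = 0
  z(9.75, 0) = 48.75
  z(6, 5) = 50  ←
  z(4.333, 6.667) = 48.33
  z(0, 7.75) = 31
The maximum is at p = 6, q = 5.

p = 6, q = 5, z = 50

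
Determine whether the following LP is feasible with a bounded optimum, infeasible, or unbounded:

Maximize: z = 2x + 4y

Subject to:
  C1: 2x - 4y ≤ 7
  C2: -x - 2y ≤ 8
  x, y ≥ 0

Unbounded (objective can increase without bound)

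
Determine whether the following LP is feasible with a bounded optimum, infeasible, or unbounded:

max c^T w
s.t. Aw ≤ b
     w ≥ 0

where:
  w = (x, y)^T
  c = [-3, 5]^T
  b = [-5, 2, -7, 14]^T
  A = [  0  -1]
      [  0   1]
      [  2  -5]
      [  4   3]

Infeasible (no feasible solution exists)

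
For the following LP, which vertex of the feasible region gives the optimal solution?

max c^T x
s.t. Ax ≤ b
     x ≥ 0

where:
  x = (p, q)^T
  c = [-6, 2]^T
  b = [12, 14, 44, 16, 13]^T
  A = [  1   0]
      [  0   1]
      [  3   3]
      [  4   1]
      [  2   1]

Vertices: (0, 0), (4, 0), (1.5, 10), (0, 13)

Evaluate the objective at each vertex of the feasible region:
  z(0, 0) = 0
  z(4, 0) = -24
  z(1.5, 10) = 11
  z(0, 13) = 26  ←
The maximum is at p = 0, q = 13.

(0, 13)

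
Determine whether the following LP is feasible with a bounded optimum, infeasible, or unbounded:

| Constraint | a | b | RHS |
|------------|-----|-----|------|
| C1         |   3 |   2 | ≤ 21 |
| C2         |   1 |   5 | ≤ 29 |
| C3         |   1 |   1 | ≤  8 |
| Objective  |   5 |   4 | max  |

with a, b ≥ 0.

Feasible with a bounded optimal solution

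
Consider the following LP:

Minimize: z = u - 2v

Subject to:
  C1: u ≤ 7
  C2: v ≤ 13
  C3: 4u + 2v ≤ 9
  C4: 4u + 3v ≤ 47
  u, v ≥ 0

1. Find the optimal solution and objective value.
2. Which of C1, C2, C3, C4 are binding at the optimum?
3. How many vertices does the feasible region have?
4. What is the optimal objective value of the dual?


1. u = 0, v = 4.5, z = -9
2. C3
3. 3
4. -9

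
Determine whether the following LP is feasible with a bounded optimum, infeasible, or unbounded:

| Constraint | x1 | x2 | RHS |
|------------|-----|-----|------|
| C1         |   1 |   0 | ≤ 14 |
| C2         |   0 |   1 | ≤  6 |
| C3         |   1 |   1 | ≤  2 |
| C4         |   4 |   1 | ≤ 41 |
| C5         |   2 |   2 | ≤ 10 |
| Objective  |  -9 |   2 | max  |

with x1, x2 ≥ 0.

Feasible with a bounded optimal solution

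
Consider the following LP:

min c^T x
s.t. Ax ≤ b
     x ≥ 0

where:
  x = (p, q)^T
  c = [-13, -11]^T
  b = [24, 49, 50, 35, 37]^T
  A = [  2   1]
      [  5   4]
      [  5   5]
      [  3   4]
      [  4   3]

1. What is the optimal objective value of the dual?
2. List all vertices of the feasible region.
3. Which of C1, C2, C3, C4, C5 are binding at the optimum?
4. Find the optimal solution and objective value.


1. -124
2. (0, 0), (9.25, 0), (7, 3), (5, 5), (0, 8.75)
3. C3, C5
4. p = 7, q = 3, z = -124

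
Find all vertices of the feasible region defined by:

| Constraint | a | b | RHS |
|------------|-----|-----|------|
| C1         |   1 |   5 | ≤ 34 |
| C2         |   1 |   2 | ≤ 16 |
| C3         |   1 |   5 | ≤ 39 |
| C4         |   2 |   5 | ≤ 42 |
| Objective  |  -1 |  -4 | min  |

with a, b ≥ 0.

(0, 0), (16, 0), (4, 6), (0, 6.8)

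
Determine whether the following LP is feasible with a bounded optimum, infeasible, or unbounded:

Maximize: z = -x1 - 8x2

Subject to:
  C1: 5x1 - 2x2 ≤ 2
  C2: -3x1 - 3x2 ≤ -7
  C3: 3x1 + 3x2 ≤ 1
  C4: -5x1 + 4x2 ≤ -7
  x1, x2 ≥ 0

Infeasible (no feasible solution exists)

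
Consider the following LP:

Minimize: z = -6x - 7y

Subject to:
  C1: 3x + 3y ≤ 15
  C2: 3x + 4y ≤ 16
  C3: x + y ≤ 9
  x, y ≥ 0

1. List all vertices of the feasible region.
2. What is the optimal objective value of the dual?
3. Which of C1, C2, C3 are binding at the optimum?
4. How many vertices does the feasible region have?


1. (0, 0), (5, 0), (4, 1), (0, 4)
2. -31
3. C1, C2
4. 4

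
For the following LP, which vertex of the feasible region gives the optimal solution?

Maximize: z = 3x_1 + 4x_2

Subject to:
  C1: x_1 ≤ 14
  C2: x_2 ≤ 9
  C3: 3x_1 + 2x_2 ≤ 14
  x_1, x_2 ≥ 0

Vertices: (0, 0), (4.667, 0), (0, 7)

Evaluate the objective at each vertex of the feasible region:
  z(0, 0) = 0
  z(4.667, 0) = 14
  z(0, 7) = 28  ←
The maximum is at x_1 = 0, x_2 = 7.

(0, 7)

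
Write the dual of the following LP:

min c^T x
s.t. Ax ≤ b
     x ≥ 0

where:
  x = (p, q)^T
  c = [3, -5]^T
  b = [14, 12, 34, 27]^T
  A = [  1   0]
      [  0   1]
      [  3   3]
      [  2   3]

Primal min cᵀx s.t. Ax ≤ b, x ≥ 0  →  Dual max −bᵀy s.t. Aᵀy ≥ −c, y ≥ 0.

Maximize: z = -14y1 - 12y2 - 34y3 - 27y4

Subject to:
  y1 + 3y3 + 2y4 ≥ -3
  y2 + 3y3 + 3y4 ≥ 5
  y1, y2, y3, y4 ≥ 0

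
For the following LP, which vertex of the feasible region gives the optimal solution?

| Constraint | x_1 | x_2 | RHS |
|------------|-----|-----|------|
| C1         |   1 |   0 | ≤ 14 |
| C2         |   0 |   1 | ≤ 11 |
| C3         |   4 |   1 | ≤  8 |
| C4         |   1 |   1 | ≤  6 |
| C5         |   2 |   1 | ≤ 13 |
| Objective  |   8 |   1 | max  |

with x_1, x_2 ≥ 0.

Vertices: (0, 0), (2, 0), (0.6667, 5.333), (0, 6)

Evaluate the objective at each vertex of the feasible region:
  z(0, 0) = 0
  z(2, 0) = 16  ←
  z(0.6667, 5.333) = 10.67
  z(0, 6) = 6
The maximum is at x_1 = 2, x_2 = 0.

(2, 0)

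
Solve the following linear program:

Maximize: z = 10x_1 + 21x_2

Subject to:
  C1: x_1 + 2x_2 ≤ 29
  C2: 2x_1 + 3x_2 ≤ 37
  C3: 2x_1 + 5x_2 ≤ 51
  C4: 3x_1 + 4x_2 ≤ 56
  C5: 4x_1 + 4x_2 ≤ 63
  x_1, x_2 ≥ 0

Evaluate the objective at each vertex of the feasible region:
  z(0, 0) = 0
  z(15.75, 0) = 157.5
  z(10.25, 5.5) = 218
  z(8, 7) = 227  ←
  z(0, 10.2) = 214.2
The maximum is at x_1 = 8, x_2 = 7.

x_1 = 8, x_2 = 7, z = 227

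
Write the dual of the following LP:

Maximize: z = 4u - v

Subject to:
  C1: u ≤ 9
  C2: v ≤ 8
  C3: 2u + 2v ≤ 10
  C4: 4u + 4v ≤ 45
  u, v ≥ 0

Primal max cᵀx s.t. Ax ≤ b, x ≥ 0  →  Dual min bᵀy s.t. Aᵀy ≥ c, y ≥ 0.

Minimize: z = 9y1 + 8y2 + 10y3 + 45y4

Subject to:
  y1 + 2y3 + 4y4 ≥ 4
  y2 + 2y3 + 4y4 ≥ -1
  y1, y2, y3, y4 ≥ 0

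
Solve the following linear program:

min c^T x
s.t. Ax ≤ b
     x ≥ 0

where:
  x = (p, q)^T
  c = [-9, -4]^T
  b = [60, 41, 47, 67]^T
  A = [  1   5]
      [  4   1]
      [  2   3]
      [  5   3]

Evaluate the objective at each vertex of the feasible region:
  z(0, 0) = 0
  z(10.25, 0) = -92.25
  z(8, 9) = -108  ←
  z(7.045, 10.59) = -105.8
  z(0, 12) = -48
The minimum is at p = 8, q = 9.

p = 8, q = 9, z = -108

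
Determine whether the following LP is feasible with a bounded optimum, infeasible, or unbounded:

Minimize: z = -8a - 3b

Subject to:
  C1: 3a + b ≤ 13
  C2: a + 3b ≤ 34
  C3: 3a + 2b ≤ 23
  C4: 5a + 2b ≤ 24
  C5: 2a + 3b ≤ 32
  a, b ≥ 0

Feasible with a bounded optimal solution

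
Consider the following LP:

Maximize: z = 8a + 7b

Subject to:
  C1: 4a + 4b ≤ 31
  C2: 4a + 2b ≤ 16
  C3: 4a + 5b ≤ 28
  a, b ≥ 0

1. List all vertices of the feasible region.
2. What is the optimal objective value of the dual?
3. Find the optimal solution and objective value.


1. (0, 0), (4, 0), (2, 4), (0, 5.6)
2. 44
3. a = 2, b = 4, z = 44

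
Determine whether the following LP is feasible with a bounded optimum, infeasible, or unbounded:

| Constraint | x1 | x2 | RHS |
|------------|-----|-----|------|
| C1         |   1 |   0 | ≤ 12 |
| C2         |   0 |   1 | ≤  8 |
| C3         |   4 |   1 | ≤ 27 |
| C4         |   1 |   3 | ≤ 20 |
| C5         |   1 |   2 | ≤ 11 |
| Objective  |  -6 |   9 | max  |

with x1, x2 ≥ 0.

Feasible with a bounded optimal solution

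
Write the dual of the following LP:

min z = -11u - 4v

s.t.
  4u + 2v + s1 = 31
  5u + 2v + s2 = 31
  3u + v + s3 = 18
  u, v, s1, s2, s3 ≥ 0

Primal min cᵀx s.t. Ax ≤ b, x ≥ 0  →  Dual max −bᵀy s.t. Aᵀy ≥ −c, y ≥ 0.

Maximize: z = -31y1 - 31y2 - 18y3

Subject to:
  4y1 + 5y2 + 3y3 ≥ 11
  2y1 + 2y2 + y3 ≥ 4
  y1, y2, y3 ≥ 0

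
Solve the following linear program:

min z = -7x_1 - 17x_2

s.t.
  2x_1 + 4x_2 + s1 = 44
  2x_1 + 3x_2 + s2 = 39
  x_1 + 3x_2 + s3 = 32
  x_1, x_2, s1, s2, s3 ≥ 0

Evaluate the objective at each vertex of the feasible region:
  z(0, 0) = 0
  z(19.5, 0) = -136.5
  z(12, 5) = -169
  z(2, 10) = -184  ←
  z(0, 10.67) = -181.3
The minimum is at x_1 = 2, x_2 = 10.

x_1 = 2, x_2 = 10, z = -184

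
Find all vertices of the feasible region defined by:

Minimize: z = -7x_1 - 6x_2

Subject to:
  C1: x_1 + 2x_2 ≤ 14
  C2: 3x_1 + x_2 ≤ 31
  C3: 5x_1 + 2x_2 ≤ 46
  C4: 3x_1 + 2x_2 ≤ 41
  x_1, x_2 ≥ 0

(0, 0), (9.2, 0), (8, 3), (0, 7)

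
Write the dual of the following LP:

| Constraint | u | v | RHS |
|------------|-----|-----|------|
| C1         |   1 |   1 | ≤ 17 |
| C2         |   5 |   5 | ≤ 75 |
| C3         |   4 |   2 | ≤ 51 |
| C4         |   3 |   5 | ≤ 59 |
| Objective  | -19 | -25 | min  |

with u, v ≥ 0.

Primal min cᵀx s.t. Ax ≤ b, x ≥ 0  →  Dual max −bᵀy s.t. Aᵀy ≥ −c, y ≥ 0.

Maximize: z = -17y1 - 75y2 - 51y3 - 59y4

Subject to:
  y1 + 5y2 + 4y3 + 3y4 ≥ 19
  y1 + 5y2 + 2y3 + 5y4 ≥ 25
  y1, y2, y3, y4 ≥ 0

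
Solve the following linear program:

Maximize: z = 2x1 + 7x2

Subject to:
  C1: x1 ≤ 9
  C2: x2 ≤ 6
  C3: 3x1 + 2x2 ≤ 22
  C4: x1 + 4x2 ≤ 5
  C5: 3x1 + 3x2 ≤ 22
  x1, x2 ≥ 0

Evaluate the objective at each vertex of the feasible region:
  z(0, 0) = 0
  z(5, 0) = 10  ←
  z(0, 1.25) = 8.75
The maximum is at x1 = 5, x2 = 0.

x1 = 5, x2 = 0, z = 10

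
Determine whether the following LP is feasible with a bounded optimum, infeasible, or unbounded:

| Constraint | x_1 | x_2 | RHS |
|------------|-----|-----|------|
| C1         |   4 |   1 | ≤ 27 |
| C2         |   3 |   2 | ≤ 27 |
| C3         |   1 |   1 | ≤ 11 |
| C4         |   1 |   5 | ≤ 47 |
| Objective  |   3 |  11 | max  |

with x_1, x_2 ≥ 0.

Feasible with a bounded optimal solution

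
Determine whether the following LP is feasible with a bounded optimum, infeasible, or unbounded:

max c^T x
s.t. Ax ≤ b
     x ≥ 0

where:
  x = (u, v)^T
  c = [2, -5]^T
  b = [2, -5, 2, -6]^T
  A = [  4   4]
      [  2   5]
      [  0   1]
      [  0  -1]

Infeasible (no feasible solution exists)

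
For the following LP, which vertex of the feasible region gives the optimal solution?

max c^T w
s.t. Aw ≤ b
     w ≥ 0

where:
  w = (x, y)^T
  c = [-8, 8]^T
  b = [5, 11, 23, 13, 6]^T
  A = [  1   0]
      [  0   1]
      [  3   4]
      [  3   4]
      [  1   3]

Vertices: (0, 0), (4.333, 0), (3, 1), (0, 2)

Evaluate the objective at each vertex of the feasible region:
  z(0, 0) = 0
  z(4.333, 0) = -34.67
  z(3, 1) = -16
  z(0, 2) = 16  ←
The maximum is at x = 0, y = 2.

(0, 2)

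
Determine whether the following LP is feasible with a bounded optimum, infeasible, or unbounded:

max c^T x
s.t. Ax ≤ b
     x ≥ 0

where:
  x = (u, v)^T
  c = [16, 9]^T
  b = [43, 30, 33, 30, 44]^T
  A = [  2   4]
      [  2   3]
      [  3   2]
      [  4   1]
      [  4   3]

Feasible with a bounded optimal solution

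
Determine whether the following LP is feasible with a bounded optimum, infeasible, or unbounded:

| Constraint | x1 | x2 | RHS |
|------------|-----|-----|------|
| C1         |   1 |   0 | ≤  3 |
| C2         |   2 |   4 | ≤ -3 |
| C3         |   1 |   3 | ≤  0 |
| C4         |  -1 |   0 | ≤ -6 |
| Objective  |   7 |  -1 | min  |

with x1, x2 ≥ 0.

Infeasible (no feasible solution exists)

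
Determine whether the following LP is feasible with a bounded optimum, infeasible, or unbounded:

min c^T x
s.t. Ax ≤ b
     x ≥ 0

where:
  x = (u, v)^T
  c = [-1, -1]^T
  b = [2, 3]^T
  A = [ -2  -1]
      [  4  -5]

Unbounded (objective can decrease without bound)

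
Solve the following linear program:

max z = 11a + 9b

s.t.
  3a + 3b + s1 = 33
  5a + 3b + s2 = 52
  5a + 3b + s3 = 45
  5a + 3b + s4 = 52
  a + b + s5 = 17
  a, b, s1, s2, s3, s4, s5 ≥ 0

Evaluate the objective at each vertex of the feasible region:
  z(0, 0) = 0
  z(9, 0) = 99
  z(6, 5) = 111  ←
  z(0, 11) = 99
The maximum is at a = 6, b = 5.

a = 6, b = 5, z = 111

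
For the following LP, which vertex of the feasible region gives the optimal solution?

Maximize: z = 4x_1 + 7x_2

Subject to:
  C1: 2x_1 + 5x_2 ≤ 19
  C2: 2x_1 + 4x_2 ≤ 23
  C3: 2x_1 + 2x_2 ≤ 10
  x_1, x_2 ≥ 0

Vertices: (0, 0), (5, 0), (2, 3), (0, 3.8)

Evaluate the objective at each vertex of the feasible region:
  z(0, 0) = 0
  z(5, 0) = 20
  z(2, 3) = 29  ←
  z(0, 3.8) = 26.6
The maximum is at x_1 = 2, x_2 = 3.

(2, 3)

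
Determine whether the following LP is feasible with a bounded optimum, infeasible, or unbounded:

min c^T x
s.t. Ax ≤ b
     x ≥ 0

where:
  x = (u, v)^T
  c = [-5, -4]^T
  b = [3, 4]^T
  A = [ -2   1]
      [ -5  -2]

Unbounded (objective can decrease without bound)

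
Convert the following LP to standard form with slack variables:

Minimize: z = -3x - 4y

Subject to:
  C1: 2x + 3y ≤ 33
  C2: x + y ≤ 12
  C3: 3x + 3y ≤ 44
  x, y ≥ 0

min z = -3x - 4y

s.t.
  2x + 3y + s1 = 33
  x + y + s2 = 12
  3x + 3y + s3 = 44
  x, y, s1, s2, s3 ≥ 0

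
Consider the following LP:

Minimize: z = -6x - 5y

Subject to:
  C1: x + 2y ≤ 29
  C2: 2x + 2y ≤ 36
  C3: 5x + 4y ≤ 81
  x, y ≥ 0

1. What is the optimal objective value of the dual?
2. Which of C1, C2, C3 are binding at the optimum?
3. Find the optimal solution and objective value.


1. -99
2. C2, C3
3. x = 9, y = 9, z = -99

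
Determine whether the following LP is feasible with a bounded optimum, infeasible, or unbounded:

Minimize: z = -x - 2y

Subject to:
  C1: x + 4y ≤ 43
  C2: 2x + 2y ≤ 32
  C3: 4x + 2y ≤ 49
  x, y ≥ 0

Feasible with a bounded optimal solution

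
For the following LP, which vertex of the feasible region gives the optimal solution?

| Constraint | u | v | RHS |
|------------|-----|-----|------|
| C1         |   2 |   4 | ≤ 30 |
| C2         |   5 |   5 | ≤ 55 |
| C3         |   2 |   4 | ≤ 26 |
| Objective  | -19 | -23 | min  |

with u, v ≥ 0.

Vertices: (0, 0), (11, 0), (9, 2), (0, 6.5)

Evaluate the objective at each vertex of the feasible region:
  z(0, 0) = 0
  z(11, 0) = -209
  z(9, 2) = -217  ←
  z(0, 6.5) = -149.5
The minimum is at u = 9, v = 2.

(9, 2)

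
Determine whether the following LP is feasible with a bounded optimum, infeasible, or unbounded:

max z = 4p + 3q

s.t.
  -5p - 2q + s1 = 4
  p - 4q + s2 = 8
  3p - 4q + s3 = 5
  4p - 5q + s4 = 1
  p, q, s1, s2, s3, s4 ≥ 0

Unbounded (objective can increase without bound)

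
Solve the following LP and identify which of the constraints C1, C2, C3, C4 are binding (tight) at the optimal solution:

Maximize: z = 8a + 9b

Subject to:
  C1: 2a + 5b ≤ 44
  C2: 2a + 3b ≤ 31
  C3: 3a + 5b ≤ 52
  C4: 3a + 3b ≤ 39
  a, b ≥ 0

At a = 8, b = 5, compute slack b - a·x for each constraint:
  C1: 44 − 41 = 3  (slack)
  C2: 31 − 31 = 0  (binding)
  C3: 52 − 49 = 3  (slack)
  C4: 39 − 39 = 0  (binding)

Optimal: a = 8, b = 5
Binding: C2, C4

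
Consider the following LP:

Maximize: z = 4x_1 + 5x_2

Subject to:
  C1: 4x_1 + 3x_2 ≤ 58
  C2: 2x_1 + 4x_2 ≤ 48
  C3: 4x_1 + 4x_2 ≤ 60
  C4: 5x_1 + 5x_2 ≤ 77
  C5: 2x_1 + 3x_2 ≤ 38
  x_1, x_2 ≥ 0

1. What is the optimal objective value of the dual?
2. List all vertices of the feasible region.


1. 68
2. (0, 0), (14.5, 0), (13, 2), (7, 8), (4, 10), (0, 12)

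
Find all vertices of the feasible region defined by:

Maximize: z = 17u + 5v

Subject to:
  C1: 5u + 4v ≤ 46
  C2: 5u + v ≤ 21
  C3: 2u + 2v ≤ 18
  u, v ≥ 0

(0, 0), (4.2, 0), (3, 6), (0, 9)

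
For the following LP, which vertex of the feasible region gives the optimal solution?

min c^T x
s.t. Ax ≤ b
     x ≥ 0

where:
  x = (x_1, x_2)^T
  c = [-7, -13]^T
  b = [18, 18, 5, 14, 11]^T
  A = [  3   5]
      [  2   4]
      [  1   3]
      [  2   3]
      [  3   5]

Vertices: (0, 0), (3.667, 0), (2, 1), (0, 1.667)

Evaluate the objective at each vertex of the feasible region:
  z(0, 0) = 0
  z(3.667, 0) = -25.67
  z(2, 1) = -27  ←
  z(0, 1.667) = -21.67
The minimum is at x_1 = 2, x_2 = 1.

(2, 1)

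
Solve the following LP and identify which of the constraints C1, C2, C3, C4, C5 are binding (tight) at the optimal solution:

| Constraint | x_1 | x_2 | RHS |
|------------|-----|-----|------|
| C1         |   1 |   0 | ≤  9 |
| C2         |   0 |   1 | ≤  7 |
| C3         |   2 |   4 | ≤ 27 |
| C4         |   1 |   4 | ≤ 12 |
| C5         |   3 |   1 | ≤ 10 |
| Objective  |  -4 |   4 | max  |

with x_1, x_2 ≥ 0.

At x_1 = 0, x_2 = 3, compute slack b - a·x for each constraint:
  C1: 9 − 0 = 9  (slack)
  C2: 7 − 3 = 4  (slack)
  C3: 27 − 12 = 15  (slack)
  C4: 12 − 12 = 0  (binding)
  C5: 10 − 3 = 7  (slack)

Optimal: x_1 = 0, x_2 = 3
Binding: C4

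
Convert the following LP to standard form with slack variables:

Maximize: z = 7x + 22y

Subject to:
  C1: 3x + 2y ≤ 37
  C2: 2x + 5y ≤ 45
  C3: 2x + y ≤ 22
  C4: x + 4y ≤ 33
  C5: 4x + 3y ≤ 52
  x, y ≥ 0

max z = 7x + 22y

s.t.
  3x + 2y + s1 = 37
  2x + 5y + s2 = 45
  2x + y + s3 = 22
  x + 4y + s4 = 33
  4x + 3y + s5 = 52
  x, y, s1, s2, s3, s4, s5 ≥ 0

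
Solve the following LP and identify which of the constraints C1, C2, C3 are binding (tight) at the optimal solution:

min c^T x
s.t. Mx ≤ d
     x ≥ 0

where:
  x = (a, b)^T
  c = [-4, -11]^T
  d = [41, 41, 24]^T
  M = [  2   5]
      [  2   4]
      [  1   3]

At a = 3, b = 7, compute slack b - a·x for each constraint:
  C1: 41 − 41 = 0  (binding)
  C2: 41 − 34 = 7  (slack)
  C3: 24 − 24 = 0  (binding)

Optimal: a = 3, b = 7
Binding: C1, C3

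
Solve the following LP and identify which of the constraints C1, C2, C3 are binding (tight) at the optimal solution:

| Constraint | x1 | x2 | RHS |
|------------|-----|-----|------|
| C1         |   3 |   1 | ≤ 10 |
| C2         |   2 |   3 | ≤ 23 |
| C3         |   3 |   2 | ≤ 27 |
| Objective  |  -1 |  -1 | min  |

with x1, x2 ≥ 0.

At x1 = 1, x2 = 7, compute slack b - a·x for each constraint:
  C1: 10 − 10 = 0  (binding)
  C2: 23 − 23 = 0  (binding)
  C3: 27 − 17 = 10  (slack)

Optimal: x1 = 1, x2 = 7
Binding: C1, C2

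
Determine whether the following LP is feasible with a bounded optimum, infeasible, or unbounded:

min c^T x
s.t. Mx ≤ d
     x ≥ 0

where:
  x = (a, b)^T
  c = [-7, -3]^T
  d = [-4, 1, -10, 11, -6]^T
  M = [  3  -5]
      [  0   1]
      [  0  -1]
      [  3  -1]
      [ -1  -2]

Infeasible (no feasible solution exists)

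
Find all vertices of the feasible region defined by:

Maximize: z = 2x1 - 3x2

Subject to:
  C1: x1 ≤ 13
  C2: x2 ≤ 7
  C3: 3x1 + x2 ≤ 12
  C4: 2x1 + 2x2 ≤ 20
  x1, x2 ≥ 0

(0, 0), (4, 0), (1.667, 7), (0, 7)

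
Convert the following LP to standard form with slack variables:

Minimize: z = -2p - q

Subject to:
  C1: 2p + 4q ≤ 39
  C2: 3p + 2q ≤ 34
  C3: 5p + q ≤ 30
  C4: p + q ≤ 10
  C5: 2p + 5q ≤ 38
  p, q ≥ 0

min z = -2p - q

s.t.
  2p + 4q + s1 = 39
  3p + 2q + s2 = 34
  5p + q + s3 = 30
  p + q + s4 = 10
  2p + 5q + s5 = 38
  p, q, s1, s2, s3, s4, s5 ≥ 0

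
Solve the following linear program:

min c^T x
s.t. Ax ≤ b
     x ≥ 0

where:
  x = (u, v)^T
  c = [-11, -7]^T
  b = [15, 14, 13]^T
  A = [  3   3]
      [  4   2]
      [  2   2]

Evaluate the objective at each vertex of the feasible region:
  z(0, 0) = 0
  z(3.5, 0) = -38.5
  z(2, 3) = -43  ←
  z(0, 5) = -35
The minimum is at u = 2, v = 3.

u = 2, v = 3, z = -43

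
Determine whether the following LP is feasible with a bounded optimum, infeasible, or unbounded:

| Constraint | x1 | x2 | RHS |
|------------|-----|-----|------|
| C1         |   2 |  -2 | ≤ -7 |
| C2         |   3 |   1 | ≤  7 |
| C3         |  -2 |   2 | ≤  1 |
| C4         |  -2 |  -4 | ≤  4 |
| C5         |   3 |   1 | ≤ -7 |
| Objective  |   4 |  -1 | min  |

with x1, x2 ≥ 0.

Infeasible (no feasible solution exists)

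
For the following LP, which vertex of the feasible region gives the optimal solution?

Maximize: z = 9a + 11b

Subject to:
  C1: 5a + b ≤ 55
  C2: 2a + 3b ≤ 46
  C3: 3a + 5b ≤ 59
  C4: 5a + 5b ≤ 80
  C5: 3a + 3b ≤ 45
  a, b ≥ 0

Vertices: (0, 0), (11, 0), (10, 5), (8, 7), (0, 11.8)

Evaluate the objective at each vertex of the feasible region:
  z(0, 0) = 0
  z(11, 0) = 99
  z(10, 5) = 145
  z(8, 7) = 149  ←
  z(0, 11.8) = 129.8
The maximum is at a = 8, b = 7.

(8, 7)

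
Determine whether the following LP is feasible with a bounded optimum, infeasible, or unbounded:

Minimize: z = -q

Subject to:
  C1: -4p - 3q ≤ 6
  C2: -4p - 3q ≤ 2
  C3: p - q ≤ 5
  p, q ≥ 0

Unbounded (objective can decrease without bound)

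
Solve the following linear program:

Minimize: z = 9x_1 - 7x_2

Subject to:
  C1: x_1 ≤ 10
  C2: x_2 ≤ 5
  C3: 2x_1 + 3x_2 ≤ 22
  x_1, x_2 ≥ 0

Evaluate the objective at each vertex of the feasible region:
  z(0, 0) = 0
  z(10, 0) = 90
  z(10, 0.6667) = 85.33
  z(3.5, 5) = -3.5
  z(0, 5) = -35  ←
The minimum is at x_1 = 0, x_2 = 5.

x_1 = 0, x_2 = 5, z = -35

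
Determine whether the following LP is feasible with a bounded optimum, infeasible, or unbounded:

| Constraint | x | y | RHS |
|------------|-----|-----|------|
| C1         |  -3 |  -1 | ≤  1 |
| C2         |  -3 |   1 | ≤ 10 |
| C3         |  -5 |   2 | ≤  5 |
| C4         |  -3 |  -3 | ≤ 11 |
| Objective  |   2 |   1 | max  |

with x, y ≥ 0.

Unbounded (objective can increase without bound)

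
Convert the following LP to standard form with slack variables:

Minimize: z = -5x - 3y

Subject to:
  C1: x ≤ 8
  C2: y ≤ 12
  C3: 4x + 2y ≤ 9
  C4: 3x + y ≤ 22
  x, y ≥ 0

min z = -5x - 3y

s.t.
  x + s1 = 8
  y + s2 = 12
  4x + 2y + s3 = 9
  3x + y + s4 = 22
  x, y, s1, s2, s3, s4 ≥ 0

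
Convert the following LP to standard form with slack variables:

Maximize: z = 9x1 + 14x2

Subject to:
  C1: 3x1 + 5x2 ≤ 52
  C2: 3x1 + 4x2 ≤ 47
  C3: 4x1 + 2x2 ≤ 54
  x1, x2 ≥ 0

max z = 9x1 + 14x2

s.t.
  3x1 + 5x2 + s1 = 52
  3x1 + 4x2 + s2 = 47
  4x1 + 2x2 + s3 = 54
  x1, x2, s1, s2, s3 ≥ 0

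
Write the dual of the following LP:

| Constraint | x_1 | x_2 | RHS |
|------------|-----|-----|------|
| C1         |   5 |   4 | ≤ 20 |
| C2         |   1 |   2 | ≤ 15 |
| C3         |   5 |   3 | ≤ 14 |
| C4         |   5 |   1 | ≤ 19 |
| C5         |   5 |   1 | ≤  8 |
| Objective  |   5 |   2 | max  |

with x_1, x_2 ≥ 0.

Primal max cᵀx s.t. Ax ≤ b, x ≥ 0  →  Dual min bᵀy s.t. Aᵀy ≥ c, y ≥ 0.

Minimize: z = 20y1 + 15y2 + 14y3 + 19y4 + 8y5

Subject to:
  5y1 + y2 + 5y3 + 5y4 + 5y5 ≥ 5
  4y1 + 2y2 + 3y3 + y4 + y5 ≥ 2
  y1, y2, y3, y4, y5 ≥ 0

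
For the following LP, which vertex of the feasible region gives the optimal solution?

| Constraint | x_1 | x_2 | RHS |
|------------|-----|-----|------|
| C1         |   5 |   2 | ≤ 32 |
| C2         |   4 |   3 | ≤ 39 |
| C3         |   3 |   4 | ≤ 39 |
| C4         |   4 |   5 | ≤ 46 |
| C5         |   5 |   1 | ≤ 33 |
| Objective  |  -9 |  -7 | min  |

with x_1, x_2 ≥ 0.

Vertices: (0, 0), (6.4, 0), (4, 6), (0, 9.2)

Evaluate the objective at each vertex of the feasible region:
  z(0, 0) = 0
  z(6.4, 0) = -57.6
  z(4, 6) = -78  ←
  z(0, 9.2) = -64.4
The minimum is at x_1 = 4, x_2 = 6.

(4, 6)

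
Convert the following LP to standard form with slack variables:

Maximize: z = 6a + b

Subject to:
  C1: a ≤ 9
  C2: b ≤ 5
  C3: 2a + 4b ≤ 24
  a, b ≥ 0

max z = 6a + b

s.t.
  a + s1 = 9
  b + s2 = 5
  2a + 4b + s3 = 24
  a, b, s1, s2, s3 ≥ 0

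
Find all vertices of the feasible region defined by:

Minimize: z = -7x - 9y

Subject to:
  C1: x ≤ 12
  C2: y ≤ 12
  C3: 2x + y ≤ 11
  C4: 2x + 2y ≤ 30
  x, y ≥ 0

(0, 0), (5.5, 0), (0, 11)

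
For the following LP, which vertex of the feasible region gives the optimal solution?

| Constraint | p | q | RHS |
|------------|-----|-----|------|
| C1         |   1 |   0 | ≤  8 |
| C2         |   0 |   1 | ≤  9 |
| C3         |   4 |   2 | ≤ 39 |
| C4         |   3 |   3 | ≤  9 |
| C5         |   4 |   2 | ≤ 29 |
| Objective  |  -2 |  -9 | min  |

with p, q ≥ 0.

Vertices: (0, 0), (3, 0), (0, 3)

Evaluate the objective at each vertex of the feasible region:
  z(0, 0) = 0
  z(3, 0) = -6
  z(0, 3) = -27  ←
The minimum is at p = 0, q = 3.

(0, 3)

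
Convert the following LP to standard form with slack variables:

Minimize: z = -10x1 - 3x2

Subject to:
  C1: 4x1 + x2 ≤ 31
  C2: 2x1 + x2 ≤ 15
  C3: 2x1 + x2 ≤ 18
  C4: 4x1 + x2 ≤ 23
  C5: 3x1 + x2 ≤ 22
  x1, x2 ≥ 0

min z = -10x1 - 3x2

s.t.
  4x1 + x2 + s1 = 31
  2x1 + x2 + s2 = 15
  2x1 + x2 + s3 = 18
  4x1 + x2 + s4 = 23
  3x1 + x2 + s5 = 22
  x1, x2, s1, s2, s3, s4, s5 ≥ 0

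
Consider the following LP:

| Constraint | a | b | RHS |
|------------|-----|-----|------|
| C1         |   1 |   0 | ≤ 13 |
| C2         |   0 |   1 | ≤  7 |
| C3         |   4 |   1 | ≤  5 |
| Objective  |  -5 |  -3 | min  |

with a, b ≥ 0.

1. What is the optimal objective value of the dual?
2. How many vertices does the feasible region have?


1. -15
2. 3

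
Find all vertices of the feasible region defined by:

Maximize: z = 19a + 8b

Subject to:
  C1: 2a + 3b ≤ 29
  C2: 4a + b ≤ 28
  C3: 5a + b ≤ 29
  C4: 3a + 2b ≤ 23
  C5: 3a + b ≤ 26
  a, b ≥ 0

(0, 0), (5.8, 0), (5, 4), (2.2, 8.2), (0, 9.667)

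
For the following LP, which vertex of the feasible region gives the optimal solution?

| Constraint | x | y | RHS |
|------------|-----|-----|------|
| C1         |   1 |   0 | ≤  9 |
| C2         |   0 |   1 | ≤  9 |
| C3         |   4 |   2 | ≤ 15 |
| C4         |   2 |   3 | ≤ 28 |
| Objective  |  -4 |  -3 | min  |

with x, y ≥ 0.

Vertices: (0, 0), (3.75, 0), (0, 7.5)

Evaluate the objective at each vertex of the feasible region:
  z(0, 0) = 0
  z(3.75, 0) = -15
  z(0, 7.5) = -22.5  ←
The minimum is at x = 0, y = 7.5.

(0, 7.5)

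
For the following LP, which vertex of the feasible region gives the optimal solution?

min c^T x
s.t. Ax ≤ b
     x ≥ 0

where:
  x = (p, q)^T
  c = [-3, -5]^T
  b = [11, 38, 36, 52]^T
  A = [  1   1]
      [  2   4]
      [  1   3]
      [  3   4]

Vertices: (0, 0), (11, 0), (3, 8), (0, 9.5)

Evaluate the objective at each vertex of the feasible region:
  z(0, 0) = 0
  z(11, 0) = -33
  z(3, 8) = -49  ←
  z(0, 9.5) = -47.5
The minimum is at p = 3, q = 8.

(3, 8)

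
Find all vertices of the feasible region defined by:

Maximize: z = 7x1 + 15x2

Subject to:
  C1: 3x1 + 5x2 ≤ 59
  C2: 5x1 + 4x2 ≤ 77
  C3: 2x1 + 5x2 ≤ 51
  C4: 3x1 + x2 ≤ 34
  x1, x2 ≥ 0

(0, 0), (11.33, 0), (9.25, 6.25), (8, 7), (0, 10.2)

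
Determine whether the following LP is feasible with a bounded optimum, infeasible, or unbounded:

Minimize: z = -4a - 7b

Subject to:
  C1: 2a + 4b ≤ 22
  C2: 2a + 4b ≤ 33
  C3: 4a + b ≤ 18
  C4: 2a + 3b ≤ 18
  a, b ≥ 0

Feasible with a bounded optimal solution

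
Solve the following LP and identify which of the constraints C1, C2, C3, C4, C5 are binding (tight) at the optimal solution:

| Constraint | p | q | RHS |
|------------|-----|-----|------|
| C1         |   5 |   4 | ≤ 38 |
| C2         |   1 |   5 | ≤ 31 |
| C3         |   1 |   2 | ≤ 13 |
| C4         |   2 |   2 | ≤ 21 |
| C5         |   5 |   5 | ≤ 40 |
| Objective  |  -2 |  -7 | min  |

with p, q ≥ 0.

At p = 1, q = 6, compute slack b - a·x for each constraint:
  C1: 38 − 29 = 9  (slack)
  C2: 31 − 31 = 0  (binding)
  C3: 13 − 13 = 0  (binding)
  C4: 21 − 14 = 7  (slack)
  C5: 40 − 35 = 5  (slack)

Optimal: p = 1, q = 6
Binding: C2, C3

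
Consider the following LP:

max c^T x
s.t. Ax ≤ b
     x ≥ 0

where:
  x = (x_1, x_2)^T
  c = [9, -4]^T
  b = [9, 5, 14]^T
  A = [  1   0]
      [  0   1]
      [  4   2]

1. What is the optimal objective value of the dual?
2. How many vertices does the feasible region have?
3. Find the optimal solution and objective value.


1. 31.5
2. 4
3. x_1 = 3.5, x_2 = 0, z = 31.5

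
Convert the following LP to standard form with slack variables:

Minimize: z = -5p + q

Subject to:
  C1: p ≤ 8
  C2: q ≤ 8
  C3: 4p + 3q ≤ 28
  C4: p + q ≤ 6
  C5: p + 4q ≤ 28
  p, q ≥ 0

min z = -5p + q

s.t.
  p + s1 = 8
  q + s2 = 8
  4p + 3q + s3 = 28
  p + q + s4 = 6
  p + 4q + s5 = 28
  p, q, s1, s2, s3, s4, s5 ≥ 0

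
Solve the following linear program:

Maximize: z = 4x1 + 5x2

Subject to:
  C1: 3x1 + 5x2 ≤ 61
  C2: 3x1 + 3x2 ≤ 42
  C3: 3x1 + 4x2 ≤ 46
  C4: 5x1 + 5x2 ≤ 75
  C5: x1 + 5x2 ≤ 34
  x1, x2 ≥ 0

Evaluate the objective at each vertex of the feasible region:
  z(0, 0) = 0
  z(14, 0) = 56
  z(10, 4) = 60  ←
  z(8.545, 5.091) = 59.64
  z(0, 6.8) = 34
The maximum is at x1 = 10, x2 = 4.

x1 = 10, x2 = 4, z = 60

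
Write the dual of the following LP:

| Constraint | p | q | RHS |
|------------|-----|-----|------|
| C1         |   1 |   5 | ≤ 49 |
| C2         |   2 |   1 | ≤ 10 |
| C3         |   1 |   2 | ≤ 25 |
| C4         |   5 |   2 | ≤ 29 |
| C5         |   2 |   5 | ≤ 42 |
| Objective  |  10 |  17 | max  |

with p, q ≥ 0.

Primal max cᵀx s.t. Ax ≤ b, x ≥ 0  →  Dual min bᵀy s.t. Aᵀy ≥ c, y ≥ 0.

Minimize: z = 49y1 + 10y2 + 25y3 + 29y4 + 42y5

Subject to:
  y1 + 2y2 + y3 + 5y4 + 2y5 ≥ 10
  5y1 + y2 + 2y3 + 2y4 + 5y5 ≥ 17
  y1, y2, y3, y4, y5 ≥ 0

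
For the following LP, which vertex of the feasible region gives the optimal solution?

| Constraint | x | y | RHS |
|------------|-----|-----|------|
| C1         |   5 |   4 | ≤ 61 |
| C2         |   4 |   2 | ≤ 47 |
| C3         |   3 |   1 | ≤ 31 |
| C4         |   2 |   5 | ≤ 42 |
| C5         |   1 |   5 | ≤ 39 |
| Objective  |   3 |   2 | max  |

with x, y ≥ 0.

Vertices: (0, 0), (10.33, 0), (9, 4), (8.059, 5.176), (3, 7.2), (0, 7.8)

Evaluate the objective at each vertex of the feasible region:
  z(0, 0) = 0
  z(10.33, 0) = 31
  z(9, 4) = 35  ←
  z(8.059, 5.176) = 34.53
  z(3, 7.2) = 23.4
  z(0, 7.8) = 15.6
The maximum is at x = 9, y = 4.

(9, 4)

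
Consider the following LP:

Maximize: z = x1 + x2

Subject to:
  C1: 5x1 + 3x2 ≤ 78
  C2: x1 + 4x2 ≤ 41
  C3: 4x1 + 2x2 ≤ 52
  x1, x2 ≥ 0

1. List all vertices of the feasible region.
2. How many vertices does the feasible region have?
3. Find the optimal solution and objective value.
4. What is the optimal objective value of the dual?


1. (0, 0), (13, 0), (9, 8), (0, 10.25)
2. 4
3. x1 = 9, x2 = 8, z = 17
4. 17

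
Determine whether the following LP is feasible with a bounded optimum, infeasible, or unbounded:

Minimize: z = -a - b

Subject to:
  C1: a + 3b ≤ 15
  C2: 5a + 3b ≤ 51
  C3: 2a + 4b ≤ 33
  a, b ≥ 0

Feasible with a bounded optimal solution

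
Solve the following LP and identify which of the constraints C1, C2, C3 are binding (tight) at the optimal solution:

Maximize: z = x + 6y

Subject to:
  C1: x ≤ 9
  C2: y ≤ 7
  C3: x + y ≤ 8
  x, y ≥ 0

At x = 1, y = 7, compute slack b - a·x for each constraint:
  C1: 9 − 1 = 8  (slack)
  C2: 7 − 7 = 0  (binding)
  C3: 8 − 8 = 0  (binding)

Optimal: x = 1, y = 7
Binding: C2, C3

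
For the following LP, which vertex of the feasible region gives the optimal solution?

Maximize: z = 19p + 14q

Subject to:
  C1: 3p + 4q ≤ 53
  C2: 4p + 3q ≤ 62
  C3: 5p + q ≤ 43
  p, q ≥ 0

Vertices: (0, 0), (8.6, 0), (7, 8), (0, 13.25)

Evaluate the objective at each vertex of the feasible region:
  z(0, 0) = 0
  z(8.6, 0) = 163.4
  z(7, 8) = 245  ←
  z(0, 13.25) = 185.5
The maximum is at p = 7, q = 8.

(7, 8)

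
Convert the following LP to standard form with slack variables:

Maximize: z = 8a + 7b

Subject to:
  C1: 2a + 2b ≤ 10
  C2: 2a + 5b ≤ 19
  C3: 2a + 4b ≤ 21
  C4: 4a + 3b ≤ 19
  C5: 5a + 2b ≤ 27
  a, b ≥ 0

max z = 8a + 7b

s.t.
  2a + 2b + s1 = 10
  2a + 5b + s2 = 19
  2a + 4b + s3 = 21
  4a + 3b + s4 = 19
  5a + 2b + s5 = 27
  a, b, s1, s2, s3, s4, s5 ≥ 0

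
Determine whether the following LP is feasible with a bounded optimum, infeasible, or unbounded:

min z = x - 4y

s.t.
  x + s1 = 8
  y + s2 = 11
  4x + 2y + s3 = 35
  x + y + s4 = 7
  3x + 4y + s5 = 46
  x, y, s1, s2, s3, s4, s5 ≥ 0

Feasible with a bounded optimal solution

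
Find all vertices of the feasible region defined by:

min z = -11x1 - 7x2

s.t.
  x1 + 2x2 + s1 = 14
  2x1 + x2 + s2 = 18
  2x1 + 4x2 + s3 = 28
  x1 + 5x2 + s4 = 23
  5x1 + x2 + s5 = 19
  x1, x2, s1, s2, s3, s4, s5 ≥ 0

(0, 0), (3.8, 0), (3, 4), (0, 4.6)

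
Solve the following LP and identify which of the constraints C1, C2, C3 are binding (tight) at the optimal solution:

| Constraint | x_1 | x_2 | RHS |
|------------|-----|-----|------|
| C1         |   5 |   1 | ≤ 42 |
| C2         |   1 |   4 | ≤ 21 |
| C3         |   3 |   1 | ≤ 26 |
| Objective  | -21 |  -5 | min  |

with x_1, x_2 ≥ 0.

At x_1 = 8, x_2 = 2, compute slack b - a·x for each constraint:
  C1: 42 − 42 = 0  (binding)
  C2: 21 − 16 = 5  (slack)
  C3: 26 − 26 = 0  (binding)

Optimal: x_1 = 8, x_2 = 2
Binding: C1, C3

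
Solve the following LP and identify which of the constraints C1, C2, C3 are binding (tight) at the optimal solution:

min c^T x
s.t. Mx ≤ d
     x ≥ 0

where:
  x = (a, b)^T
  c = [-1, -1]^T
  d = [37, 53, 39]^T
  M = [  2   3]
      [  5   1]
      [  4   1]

At a = 8, b = 7, compute slack b - a·x for each constraint:
  C1: 37 − 37 = 0  (binding)
  C2: 53 − 47 = 6  (slack)
  C3: 39 − 39 = 0  (binding)

Optimal: a = 8, b = 7
Binding: C1, C3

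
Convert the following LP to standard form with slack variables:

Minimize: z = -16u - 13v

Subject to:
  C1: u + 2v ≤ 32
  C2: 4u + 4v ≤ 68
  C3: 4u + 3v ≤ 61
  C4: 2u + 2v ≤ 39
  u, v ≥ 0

min z = -16u - 13v

s.t.
  u + 2v + s1 = 32
  4u + 4v + s2 = 68
  4u + 3v + s3 = 61
  2u + 2v + s4 = 39
  u, v, s1, s2, s3, s4 ≥ 0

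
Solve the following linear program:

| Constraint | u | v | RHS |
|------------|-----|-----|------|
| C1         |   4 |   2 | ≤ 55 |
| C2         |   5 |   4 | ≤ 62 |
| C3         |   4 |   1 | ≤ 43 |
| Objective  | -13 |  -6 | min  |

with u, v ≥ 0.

Evaluate the objective at each vertex of the feasible region:
  z(0, 0) = 0
  z(10.75, 0) = -139.8
  z(10, 3) = -148  ←
  z(0, 15.5) = -93
The minimum is at u = 10, v = 3.

u = 10, v = 3, z = -148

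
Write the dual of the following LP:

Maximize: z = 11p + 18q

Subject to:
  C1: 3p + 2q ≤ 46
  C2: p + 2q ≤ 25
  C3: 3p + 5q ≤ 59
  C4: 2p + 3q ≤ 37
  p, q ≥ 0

Primal max cᵀx s.t. Ax ≤ b, x ≥ 0  →  Dual min bᵀy s.t. Aᵀy ≥ c, y ≥ 0.

Minimize: z = 46y1 + 25y2 + 59y3 + 37y4

Subject to:
  3y1 + y2 + 3y3 + 2y4 ≥ 11
  2y1 + 2y2 + 5y3 + 3y4 ≥ 18
  y1, y2, y3, y4 ≥ 0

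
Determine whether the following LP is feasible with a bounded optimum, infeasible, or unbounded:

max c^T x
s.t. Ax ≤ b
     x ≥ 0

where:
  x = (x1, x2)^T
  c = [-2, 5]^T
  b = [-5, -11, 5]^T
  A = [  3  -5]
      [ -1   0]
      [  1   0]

Infeasible (no feasible solution exists)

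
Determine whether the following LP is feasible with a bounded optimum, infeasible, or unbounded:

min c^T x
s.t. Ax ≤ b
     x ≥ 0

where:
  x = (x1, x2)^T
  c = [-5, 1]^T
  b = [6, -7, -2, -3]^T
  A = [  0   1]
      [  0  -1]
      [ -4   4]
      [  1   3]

Infeasible (no feasible solution exists)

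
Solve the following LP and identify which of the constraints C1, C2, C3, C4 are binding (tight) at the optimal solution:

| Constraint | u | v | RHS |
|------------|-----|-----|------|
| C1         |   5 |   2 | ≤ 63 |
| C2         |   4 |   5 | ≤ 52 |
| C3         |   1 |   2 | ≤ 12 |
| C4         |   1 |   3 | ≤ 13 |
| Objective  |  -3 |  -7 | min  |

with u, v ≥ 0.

At u = 10, v = 1, compute slack b - a·x for each constraint:
  C1: 63 − 52 = 11  (slack)
  C2: 52 − 45 = 7  (slack)
  C3: 12 − 12 = 0  (binding)
  C4: 13 − 13 = 0  (binding)

Optimal: u = 10, v = 1
Binding: C3, C4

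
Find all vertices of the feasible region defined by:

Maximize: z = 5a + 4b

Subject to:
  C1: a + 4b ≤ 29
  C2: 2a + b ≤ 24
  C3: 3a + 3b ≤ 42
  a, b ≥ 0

(0, 0), (12, 0), (10, 4), (9, 5), (0, 7.25)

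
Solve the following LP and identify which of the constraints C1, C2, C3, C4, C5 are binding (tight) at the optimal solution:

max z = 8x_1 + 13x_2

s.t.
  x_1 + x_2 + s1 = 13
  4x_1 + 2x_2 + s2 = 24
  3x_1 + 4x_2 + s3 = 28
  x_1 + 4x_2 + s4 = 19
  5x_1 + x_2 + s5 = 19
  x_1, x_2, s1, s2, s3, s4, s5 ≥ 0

At x_1 = 3, x_2 = 4, compute slack b - a·x for each constraint:
  C1: 13 − 7 = 6  (slack)
  C2: 24 − 20 = 4  (slack)
  C3: 28 − 25 = 3  (slack)
  C4: 19 − 19 = 0  (binding)
  C5: 19 − 19 = 0  (binding)

Optimal: x_1 = 3, x_2 = 4
Binding: C4, C5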